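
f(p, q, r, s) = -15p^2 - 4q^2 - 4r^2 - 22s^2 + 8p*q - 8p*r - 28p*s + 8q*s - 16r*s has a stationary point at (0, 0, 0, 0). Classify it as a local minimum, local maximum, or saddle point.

The Hessian at the origin is H = [[-30, 8, -8, -28], [8, -8, 0, 8], [-8, 0, -8, -16], [-28, 8, -16, -44]].
Congruent diagonalization of H (simultaneous row and column reduction) yields pivots -30, -88/15, -56/11, -20/7.
That gives 4 negative pivots.
H is negative definite, so the origin is a strict local maximum.

local maximum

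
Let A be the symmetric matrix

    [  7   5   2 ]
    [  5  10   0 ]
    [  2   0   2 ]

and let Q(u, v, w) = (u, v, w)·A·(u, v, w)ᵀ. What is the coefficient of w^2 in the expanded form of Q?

The coefficient of w^2 is the diagonal entry A[3,3] = 2.

2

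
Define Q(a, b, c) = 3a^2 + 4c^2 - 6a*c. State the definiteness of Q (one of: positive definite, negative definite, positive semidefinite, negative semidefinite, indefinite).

Write A = [[3, 0, -3], [0, 0, 0], [-3, 0, 4]].
Applying the same elementary operations to the rows and columns of A produces a congruent diagonal matrix with entries 3, 0, 1.
Counting signs: 2 positive, 1 zero.
Hence Q is positive semidefinite.

positive semidefinite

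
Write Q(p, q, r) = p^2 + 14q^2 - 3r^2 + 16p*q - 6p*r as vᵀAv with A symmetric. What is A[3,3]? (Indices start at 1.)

The coefficient of r^2 in Q is -3, and that is exactly A[3,3].

-3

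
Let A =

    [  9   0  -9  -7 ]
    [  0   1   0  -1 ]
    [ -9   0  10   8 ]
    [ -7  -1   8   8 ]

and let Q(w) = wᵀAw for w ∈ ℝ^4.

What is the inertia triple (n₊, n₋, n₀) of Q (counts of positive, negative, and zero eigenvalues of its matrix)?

Congruent diagonalization of A (simultaneous row and column reduction) yields pivots 9, 1, 1, 5/9.
That gives 4 positive pivots.

(4, 0, 0)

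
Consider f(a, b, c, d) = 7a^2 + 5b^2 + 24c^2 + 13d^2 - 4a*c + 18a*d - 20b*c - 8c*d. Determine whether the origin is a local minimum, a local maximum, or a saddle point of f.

The Hessian at the origin is H = [[14, 0, -4, 18], [0, 10, -20, 0], [-4, -20, 48, -8], [18, 0, -8, 26]].
An LDLᵀ factorisation of H has diagonal entries 14, 10, 48/7, 5/3.
So there are 4 positive pivots.
H is positive definite, so the origin is a strict local minimum.

local minimum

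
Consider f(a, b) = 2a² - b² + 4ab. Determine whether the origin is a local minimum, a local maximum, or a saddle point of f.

The Hessian at the origin is H = [[4, 4], [4, -2]].
det H = 4·-2 − (4)² = -24 < 0, so H is indefinite.
Therefore the origin is a saddle point.

saddle point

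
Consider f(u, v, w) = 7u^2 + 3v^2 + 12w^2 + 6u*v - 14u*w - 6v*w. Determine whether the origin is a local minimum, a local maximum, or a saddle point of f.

The Hessian at the origin is H = [[14, 6, -14], [6, 6, -6], [-14, -6, 24]].
Symmetric row and column elimination reduces H to a congruent diagonal form with pivots 14, 24/7, 10.
So there are 3 positive pivots.
H is positive definite, so the origin is a strict local minimum.

local minimum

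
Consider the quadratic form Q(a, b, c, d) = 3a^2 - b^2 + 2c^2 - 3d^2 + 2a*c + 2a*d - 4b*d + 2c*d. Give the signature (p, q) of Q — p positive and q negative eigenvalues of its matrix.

(3, 1)

The associated matrix is A = [[3, 0, 1, 1], [0, -1, 0, -2], [1, 0, 2, 1], [1, -2, 1, -3]].
An LDLᵀ factorisation of A has diagonal entries 3, -1, 5/3, 2/5.
That gives 3 positive, 1 negative pivots.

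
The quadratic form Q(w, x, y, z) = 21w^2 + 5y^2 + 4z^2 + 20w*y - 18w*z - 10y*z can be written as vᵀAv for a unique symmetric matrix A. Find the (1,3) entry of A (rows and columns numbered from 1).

10

The coefficient of w·y in Q is 20. For a symmetric A this equals A[1,3] + A[3,1] = 2·A[1,3].
So A[1,3] = 20/2 = 10.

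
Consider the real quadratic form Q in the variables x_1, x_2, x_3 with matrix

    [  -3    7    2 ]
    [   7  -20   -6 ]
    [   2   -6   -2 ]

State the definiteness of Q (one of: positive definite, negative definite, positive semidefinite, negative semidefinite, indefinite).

Leading principal minors: Δ_1 = -3, Δ_2 = 11, Δ_3 = -2.
The signs alternate starting with Δ_1 < 0, so by Sylvester's criterion Q is negative definite.

negative definite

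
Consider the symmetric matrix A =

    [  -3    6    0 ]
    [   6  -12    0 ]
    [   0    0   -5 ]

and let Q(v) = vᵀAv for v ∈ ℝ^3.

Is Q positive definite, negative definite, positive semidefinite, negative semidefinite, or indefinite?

negative semidefinite

Row-reducing A symmetrically gives the diagonal entries -3, 0, -5.
Counting signs: 2 negative, 1 zero.
Hence Q is negative semidefinite.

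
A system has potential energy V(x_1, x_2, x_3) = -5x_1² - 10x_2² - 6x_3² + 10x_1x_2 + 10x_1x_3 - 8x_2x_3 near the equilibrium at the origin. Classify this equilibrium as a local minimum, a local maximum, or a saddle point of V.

The Hessian at the origin is H = [[-10, 10, 10], [10, -20, -8], [10, -8, -12]].
Applying the same elementary operations to the rows and columns of H produces a congruent diagonal matrix with entries -10, -10, -8/5.
Counting signs: 3 negative.
H is negative definite, so the origin is a strict local maximum.

local maximum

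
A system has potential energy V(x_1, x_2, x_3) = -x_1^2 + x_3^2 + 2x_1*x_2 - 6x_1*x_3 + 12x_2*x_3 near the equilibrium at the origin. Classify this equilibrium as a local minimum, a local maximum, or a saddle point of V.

saddle point

The Hessian at the origin is H = [[-2, 2, -6], [2, 0, 12], [-6, 12, 2]].
An LDLᵀ factorisation of H has diagonal entries -2, 2, 2.
Counting signs: 2 positive, 1 negative.
H is indefinite, so the origin is a saddle point.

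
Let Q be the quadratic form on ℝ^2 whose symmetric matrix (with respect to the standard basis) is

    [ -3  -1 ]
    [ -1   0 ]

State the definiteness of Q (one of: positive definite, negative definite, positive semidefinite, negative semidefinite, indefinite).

For the 2×2 matrix [[-3, -1], [-1, 0]]: det = -3·0 − (-1)² = -1, trace = -3.
det < 0 so the eigenvalues have opposite signs; the form is indefinite.

indefinite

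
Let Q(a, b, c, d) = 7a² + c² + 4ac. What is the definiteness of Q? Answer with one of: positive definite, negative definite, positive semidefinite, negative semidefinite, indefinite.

Write A = [[7, 0, 2, 0], [0, 0, 0, 0], [2, 0, 1, 0], [0, 0, 0, 0]].
Row-reducing A symmetrically gives the diagonal entries 7, 0, 3/7, 0.
So there are 2 positive, 2 zero pivots.
Hence Q is positive semidefinite.

positive semidefinite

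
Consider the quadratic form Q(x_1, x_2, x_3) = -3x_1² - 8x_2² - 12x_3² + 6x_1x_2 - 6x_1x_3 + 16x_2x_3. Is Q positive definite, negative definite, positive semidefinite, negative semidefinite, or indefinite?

negative definite

The symmetric matrix of Q is A = [[-3, 3, -3], [3, -8, 8], [-3, 8, -12]].
Leading principal minors: Δ_1 = -3, Δ_2 = 15, Δ_3 = -60.
The signs alternate starting with Δ_1 < 0, so by Sylvester's criterion Q is negative definite.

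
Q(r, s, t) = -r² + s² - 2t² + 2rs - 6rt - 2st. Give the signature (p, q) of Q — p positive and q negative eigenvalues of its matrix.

Write A = [[-1, 1, -3], [1, 1, -1], [-3, -1, -2]].
An LDLᵀ factorisation of A has diagonal entries -1, 2, -1.
Counting signs: 1 positive, 2 negative.

(1, 2)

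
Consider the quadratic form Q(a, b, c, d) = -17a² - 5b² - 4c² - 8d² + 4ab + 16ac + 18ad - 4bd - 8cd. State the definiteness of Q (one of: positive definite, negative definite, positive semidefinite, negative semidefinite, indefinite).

The symmetric matrix of Q is A = [[-17, 2, 8, 9], [2, -5, 0, -2], [8, 0, -4, -4], [9, -2, -4, -8]].
Leading principal minors: Δ_1 = -17, Δ_2 = 81, Δ_3 = -4, Δ_4 = 12.
The signs alternate starting with Δ_1 < 0, so by Sylvester's criterion Q is negative definite.

negative definite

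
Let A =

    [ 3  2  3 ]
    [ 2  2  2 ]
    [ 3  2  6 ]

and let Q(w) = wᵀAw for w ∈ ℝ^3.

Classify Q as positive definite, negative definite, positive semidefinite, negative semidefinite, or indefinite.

positive definite

Applying the same elementary operations to the rows and columns of A produces a congruent diagonal matrix with entries 3, 2/3, 3.
That gives 3 positive pivots.
Hence Q is positive definite.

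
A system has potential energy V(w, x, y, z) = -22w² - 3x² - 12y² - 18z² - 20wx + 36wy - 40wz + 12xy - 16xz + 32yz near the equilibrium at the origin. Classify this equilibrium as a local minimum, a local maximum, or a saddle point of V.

The Hessian at the origin is H = [[-44, -20, 36, -40], [-20, -6, 12, -16], [36, 12, -24, 32], [-40, -16, 32, -36]].
An LDLᵀ factorisation of H has diagonal entries -44, 34/11, -12/17, 20/3.
Counting signs: 2 positive, 2 negative.
H is indefinite, so the origin is a saddle point.

saddle point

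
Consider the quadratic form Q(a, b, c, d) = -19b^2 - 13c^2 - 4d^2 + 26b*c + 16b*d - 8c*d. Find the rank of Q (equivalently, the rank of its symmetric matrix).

3

The symmetric matrix is A = [[0, 0, 0, 0], [0, -19, 13, 8], [0, 13, -13, -4], [0, 8, -4, -4]].
Applying the same elementary operations to the rows and columns of A produces a congruent diagonal matrix with entries 0, -19, -78/19, -4/39.
Counting signs: 3 negative, 1 zero.
The rank is the number of nonzero pivots: 3.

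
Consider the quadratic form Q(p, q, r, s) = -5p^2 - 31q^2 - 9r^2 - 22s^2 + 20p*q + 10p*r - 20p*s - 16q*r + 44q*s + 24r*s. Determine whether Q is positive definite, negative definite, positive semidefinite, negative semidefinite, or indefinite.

negative definite

The symmetric matrix of Q is A = [[-5, 10, 5, -10], [10, -31, -8, 22], [5, -8, -9, 12], [-10, 22, 12, -22]].
Leading principal minors: Δ_1 = -5, Δ_2 = 55, Δ_3 = -200, Δ_4 = 20.
The signs alternate starting with Δ_1 < 0, so by Sylvester's criterion Q is negative definite.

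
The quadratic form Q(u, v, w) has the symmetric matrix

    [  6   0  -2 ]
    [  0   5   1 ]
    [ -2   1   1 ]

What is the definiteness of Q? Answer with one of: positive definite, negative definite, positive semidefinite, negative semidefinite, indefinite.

Congruent diagonalization of A (simultaneous row and column reduction) yields pivots 6, 5, 2/15.
Counting signs: 3 positive.
Hence Q is positive definite.

positive definite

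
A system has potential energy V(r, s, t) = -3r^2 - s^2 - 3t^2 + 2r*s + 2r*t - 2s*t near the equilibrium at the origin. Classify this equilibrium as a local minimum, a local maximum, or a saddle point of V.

The Hessian at the origin is H = [[-6, 2, 2], [2, -2, -2], [2, -2, -6]].
Symmetric row and column elimination reduces H to a congruent diagonal form with pivots -6, -4/3, -4.
Counting signs: 3 negative.
H is negative definite, so the origin is a strict local maximum.

local maximum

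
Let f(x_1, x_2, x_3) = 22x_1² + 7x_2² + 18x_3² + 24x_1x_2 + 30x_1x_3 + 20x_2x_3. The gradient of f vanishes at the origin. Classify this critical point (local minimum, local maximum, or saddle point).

local minimum

The Hessian at the origin is H = [[44, 24, 30], [24, 14, 20], [30, 20, 36]].
Applying the same elementary operations to the rows and columns of H produces a congruent diagonal matrix with entries 44, 10/11, 1.
Counting signs: 3 positive.
H is positive definite, so the origin is a strict local minimum.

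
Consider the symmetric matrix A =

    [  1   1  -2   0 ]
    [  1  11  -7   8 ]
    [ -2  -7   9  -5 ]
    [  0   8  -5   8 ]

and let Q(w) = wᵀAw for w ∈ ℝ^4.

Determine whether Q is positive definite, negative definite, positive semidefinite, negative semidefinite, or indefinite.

positive definite

Leading principal minors: Δ_1 = 1, Δ_2 = 10, Δ_3 = 25, Δ_4 = 30.
All leading principal minors are positive, so by Sylvester's criterion Q is positive definite.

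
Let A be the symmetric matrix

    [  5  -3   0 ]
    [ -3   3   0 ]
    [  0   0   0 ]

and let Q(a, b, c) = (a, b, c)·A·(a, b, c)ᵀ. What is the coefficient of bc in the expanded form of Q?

0

The coefficient of bc is A[2,3] + A[3,2] = 2·0 = 0.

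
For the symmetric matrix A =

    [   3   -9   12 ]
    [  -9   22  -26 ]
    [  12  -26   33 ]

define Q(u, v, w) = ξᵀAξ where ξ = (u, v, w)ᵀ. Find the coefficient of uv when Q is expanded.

The coefficient of uv is A[1,2] + A[2,1] = 2·(-9) = -18.

-18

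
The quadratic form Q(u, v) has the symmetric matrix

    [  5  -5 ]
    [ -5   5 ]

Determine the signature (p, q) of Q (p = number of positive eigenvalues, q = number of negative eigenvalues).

(1, 0)

Row-reducing A symmetrically gives the diagonal entries 5, 0.
So there are 1 positive, 1 zero pivots.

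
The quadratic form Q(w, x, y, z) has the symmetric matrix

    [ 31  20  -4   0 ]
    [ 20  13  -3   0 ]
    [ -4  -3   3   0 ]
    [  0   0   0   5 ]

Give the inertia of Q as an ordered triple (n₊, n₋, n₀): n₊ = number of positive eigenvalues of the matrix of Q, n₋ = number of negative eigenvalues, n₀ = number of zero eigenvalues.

Symmetric row and column elimination reduces A to a congruent diagonal form with pivots 31, 3/31, 2/3, 5.
Counting signs: 4 positive.

(4, 0, 0)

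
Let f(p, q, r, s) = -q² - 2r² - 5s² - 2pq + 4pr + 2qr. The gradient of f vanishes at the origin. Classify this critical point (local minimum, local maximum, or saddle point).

saddle point

The Hessian at the origin is H = [[0, -2, 4, 0], [-2, -2, 2, 0], [4, 2, -4, 0], [0, 0, 0, -10]].
H is indefinite, so the origin is a saddle point.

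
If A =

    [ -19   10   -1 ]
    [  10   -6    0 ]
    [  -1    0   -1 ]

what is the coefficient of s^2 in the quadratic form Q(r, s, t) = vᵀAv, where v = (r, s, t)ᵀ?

The coefficient of s^2 is the diagonal entry A[2,2] = -6.

-6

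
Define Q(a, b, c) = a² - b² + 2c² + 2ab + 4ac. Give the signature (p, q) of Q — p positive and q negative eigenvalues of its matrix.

(1, 1)

The associated matrix is A = [[1, 1, 2], [1, -1, 0], [2, 0, 2]].
Row-reducing A symmetrically gives the diagonal entries 1, -2, 0.
So there are 1 positive, 1 negative, 1 zero pivots.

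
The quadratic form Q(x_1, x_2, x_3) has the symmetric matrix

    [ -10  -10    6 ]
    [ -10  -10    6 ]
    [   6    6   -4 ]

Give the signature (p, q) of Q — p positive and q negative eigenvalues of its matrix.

Row-reducing A symmetrically gives the diagonal entries -10, 0, -2/5.
So there are 2 negative, 1 zero pivots.

(0, 2)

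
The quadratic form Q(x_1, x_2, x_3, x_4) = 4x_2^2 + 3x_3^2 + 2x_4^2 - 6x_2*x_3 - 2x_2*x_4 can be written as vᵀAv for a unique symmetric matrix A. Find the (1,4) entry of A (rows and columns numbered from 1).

0

The coefficient of x_1·x_4 in Q is 0. For a symmetric A this equals A[1,4] + A[4,1] = 2·A[1,4].
So A[1,4] = 0/2 = 0.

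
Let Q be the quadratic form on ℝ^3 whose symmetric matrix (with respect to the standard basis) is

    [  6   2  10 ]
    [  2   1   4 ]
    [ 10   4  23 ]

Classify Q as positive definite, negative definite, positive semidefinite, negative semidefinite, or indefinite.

Congruent diagonalization of A (simultaneous row and column reduction) yields pivots 6, 1/3, 5.
So there are 3 positive pivots.
Hence Q is positive definite.

positive definite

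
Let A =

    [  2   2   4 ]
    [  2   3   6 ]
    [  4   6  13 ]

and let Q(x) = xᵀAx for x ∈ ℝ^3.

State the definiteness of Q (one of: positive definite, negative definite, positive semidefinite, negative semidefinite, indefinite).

Row-reducing A symmetrically gives the diagonal entries 2, 1, 1.
So there are 3 positive pivots.
Hence Q is positive definite.

positive definite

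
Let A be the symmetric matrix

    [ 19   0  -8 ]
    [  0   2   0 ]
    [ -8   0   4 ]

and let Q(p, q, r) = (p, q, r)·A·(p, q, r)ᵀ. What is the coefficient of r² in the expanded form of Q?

4

The coefficient of r² is the diagonal entry A[3,3] = 4.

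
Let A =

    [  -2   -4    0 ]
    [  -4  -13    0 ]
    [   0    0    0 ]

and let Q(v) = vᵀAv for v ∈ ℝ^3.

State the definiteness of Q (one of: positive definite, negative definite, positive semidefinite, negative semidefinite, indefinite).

negative semidefinite

Applying the same elementary operations to the rows and columns of A produces a congruent diagonal matrix with entries -2, -5, 0.
So there are 2 negative, 1 zero pivots.
Hence Q is negative semidefinite.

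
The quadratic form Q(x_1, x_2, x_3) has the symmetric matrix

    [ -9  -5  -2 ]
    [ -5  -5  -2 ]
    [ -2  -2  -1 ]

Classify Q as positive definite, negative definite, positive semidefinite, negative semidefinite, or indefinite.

Leading principal minors: Δ_1 = -9, Δ_2 = 20, Δ_3 = -4.
The signs alternate starting with Δ_1 < 0, so by Sylvester's criterion Q is negative definite.

negative definite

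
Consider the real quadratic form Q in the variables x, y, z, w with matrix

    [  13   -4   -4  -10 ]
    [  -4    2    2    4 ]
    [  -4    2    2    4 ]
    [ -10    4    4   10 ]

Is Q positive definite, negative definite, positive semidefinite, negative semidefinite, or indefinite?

Applying the same elementary operations to the rows and columns of A produces a congruent diagonal matrix with entries 13, 10/13, 0, 6/5.
Counting signs: 3 positive, 1 zero.
Hence Q is positive semidefinite.

positive semidefinite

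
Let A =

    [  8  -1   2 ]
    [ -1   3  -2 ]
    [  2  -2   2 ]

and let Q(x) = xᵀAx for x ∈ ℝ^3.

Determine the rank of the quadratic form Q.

3

Applying the same elementary operations to the rows and columns of A produces a congruent diagonal matrix with entries 8, 23/8, 10/23.
Counting signs: 3 positive.
The rank is the number of nonzero pivots: 3.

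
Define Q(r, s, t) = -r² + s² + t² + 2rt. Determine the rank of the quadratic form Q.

The symmetric matrix is A = [[-1, 0, 1], [0, 1, 0], [1, 0, 1]].
An LDLᵀ factorisation of A has diagonal entries -1, 1, 2.
That gives 2 positive, 1 negative pivots.
The rank is the number of nonzero pivots: 3.

3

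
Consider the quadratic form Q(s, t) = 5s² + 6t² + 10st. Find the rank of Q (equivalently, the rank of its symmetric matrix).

The associated matrix is A = [[5, 5], [5, 6]].
Symmetric row and column elimination reduces A to a congruent diagonal form with pivots 5, 1.
That gives 2 positive pivots.
The rank is the number of nonzero pivots: 2.

2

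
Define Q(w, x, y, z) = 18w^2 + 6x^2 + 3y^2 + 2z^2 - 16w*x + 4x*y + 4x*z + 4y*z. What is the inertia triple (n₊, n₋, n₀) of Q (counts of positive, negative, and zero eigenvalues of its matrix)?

Write A = [[18, -8, 0, 0], [-8, 6, 2, 2], [0, 2, 3, 2], [0, 2, 2, 2]].
Applying the same elementary operations to the rows and columns of A produces a congruent diagonal matrix with entries 18, 22/9, 15/11, 4/15.
So there are 4 positive pivots.

(4, 0, 0)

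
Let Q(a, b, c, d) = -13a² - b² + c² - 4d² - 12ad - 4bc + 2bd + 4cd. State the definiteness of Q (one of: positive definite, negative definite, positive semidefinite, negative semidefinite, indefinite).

The symmetric matrix is A = [[-13, 0, 0, -6], [0, -1, -2, 1], [0, -2, 1, 2], [-6, 1, 2, -4]].
Symmetric row and column elimination reduces A to a congruent diagonal form with pivots -13, -1, 5, -3/13.
So there are 1 positive, 3 negative pivots.
Hence Q is indefinite.

indefinite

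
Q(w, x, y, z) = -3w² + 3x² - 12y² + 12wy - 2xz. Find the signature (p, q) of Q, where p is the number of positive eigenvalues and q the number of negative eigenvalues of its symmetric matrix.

The associated matrix is A = [[-3, 0, 6, 0], [0, 3, 0, -1], [6, 0, -12, 0], [0, -1, 0, 0]].
Congruent diagonalization of A (simultaneous row and column reduction) yields pivots -3, 3, 0, -1/3.
So there are 1 positive, 2 negative, 1 zero pivots.

(1, 2)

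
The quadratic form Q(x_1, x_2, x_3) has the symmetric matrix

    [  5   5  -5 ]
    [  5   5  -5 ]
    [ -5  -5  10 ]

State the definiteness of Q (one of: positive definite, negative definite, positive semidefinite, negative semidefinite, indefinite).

Row-reducing A symmetrically gives the diagonal entries 5, 0, 5.
Counting signs: 2 positive, 1 zero.
Hence Q is positive semidefinite.

positive semidefinite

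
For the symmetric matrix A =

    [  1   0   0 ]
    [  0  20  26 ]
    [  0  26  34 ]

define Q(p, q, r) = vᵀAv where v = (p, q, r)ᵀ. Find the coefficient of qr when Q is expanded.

The coefficient of qr is A[2,3] + A[3,2] = 2·26 = 52.

52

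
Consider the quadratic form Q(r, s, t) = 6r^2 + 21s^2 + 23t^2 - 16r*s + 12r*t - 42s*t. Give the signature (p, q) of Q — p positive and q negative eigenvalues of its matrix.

(3, 0)

Write A = [[6, -8, 6], [-8, 21, -21], [6, -21, 23]].
Symmetric row and column elimination reduces A to a congruent diagonal form with pivots 6, 31/3, 20/31.
That gives 3 positive pivots.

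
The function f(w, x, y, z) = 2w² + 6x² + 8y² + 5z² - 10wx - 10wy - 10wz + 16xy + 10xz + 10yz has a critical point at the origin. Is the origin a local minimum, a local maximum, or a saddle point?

saddle point

The Hessian at the origin is H = [[4, -10, -10, -10], [-10, 12, 16, 10], [-10, 16, 16, 10], [-10, 10, 10, 10]].
Row-reducing H symmetrically gives the diagonal entries 4, -13, -36/13, 10.
That gives 2 positive, 2 negative pivots.
H is indefinite, so the origin is a saddle point.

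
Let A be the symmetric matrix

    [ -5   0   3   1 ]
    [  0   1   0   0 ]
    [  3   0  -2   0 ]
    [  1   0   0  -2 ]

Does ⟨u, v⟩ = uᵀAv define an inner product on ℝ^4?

Row-reducing A symmetrically gives the diagonal entries -5, 1, -1/5, 0.
That gives 1 positive, 2 negative, 1 zero pivots.
Hence Q is indefinite.
⟨·,·⟩ is an inner product exactly when A is positive definite.

no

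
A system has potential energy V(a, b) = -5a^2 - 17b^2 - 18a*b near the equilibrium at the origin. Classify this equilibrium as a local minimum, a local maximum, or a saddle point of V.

The Hessian at the origin is H = [[-10, -18], [-18, -34]].
det H = -10·-34 − (-18)² = 16 > 0 and H[1,1] = -10 < 0, so H is negative definite.
Therefore the origin is a local maximum.

local maximum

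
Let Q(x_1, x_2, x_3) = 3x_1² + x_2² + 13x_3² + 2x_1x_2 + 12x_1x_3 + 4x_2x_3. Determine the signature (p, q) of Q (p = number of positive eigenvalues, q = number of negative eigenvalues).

Write A = [[3, 1, 6], [1, 1, 2], [6, 2, 13]].
An LDLᵀ factorisation of A has diagonal entries 3, 2/3, 1.
That gives 3 positive pivots.

(3, 0)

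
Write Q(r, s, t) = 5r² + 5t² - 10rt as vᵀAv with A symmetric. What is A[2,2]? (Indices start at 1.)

The coefficient of s² in Q is 0, and that is exactly A[2,2].

0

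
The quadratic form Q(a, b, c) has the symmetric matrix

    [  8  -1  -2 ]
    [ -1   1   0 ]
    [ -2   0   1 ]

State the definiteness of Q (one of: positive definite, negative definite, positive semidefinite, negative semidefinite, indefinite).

Symmetric row and column elimination reduces A to a congruent diagonal form with pivots 8, 7/8, 3/7.
So there are 3 positive pivots.
Hence Q is positive definite.

positive definite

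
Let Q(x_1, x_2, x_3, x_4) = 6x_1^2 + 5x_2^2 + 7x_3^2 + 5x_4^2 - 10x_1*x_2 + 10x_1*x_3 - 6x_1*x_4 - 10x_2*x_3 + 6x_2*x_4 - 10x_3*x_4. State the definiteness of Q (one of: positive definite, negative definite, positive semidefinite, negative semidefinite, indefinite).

The symmetric matrix of Q is A = [[6, -5, 5, -3], [-5, 5, -5, 3], [5, -5, 7, -5], [-3, 3, -5, 5]].
Leading principal minors: Δ_1 = 6, Δ_2 = 5, Δ_3 = 10, Δ_4 = 12.
All leading principal minors are positive, so by Sylvester's criterion Q is positive definite.

positive definite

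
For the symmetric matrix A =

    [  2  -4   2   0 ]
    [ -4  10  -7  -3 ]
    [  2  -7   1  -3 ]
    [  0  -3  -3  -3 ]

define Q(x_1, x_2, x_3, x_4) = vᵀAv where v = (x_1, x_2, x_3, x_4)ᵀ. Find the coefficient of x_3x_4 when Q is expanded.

The coefficient of x_3x_4 is A[3,4] + A[4,3] = 2·(-3) = -6.

-6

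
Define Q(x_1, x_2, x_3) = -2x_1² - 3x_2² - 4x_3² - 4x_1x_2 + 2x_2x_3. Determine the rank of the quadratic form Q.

The symmetric matrix is A = [[-2, -2, 0], [-2, -3, 1], [0, 1, -4]].
Congruent diagonalization of A (simultaneous row and column reduction) yields pivots -2, -1, -3.
So there are 3 negative pivots.
The rank is the number of nonzero pivots: 3.

3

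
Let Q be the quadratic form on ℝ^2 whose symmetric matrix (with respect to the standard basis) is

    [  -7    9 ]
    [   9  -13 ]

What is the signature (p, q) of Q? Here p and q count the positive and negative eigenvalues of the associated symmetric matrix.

Applying the same elementary operations to the rows and columns of A produces a congruent diagonal matrix with entries -7, -10/7.
Counting signs: 2 negative.

(0, 2)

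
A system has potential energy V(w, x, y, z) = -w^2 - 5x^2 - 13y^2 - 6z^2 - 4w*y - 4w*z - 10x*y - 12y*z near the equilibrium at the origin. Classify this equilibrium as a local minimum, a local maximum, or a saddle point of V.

The Hessian at the origin is H = [[-2, 0, -4, -4], [0, -10, -10, 0], [-4, -10, -26, -12], [-4, 0, -12, -12]].
Symmetric row and column elimination reduces H to a congruent diagonal form with pivots -2, -10, -8, -2.
So there are 4 negative pivots.
H is negative definite, so the origin is a strict local maximum.

local maximum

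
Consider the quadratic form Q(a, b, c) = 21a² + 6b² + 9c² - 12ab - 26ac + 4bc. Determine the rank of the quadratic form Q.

Write A = [[21, -6, -13], [-6, 6, 2], [-13, 2, 9]].
Row-reducing A symmetrically gives the diagonal entries 21, 30/7, 4/15.
Counting signs: 3 positive.
The rank is the number of nonzero pivots: 3.

3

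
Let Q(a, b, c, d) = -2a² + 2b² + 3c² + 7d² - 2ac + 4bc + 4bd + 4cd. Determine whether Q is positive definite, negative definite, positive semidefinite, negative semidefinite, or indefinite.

The symmetric matrix is A = [[-2, 0, -1, 0], [0, 2, 2, 2], [-1, 2, 3, 2], [0, 2, 2, 7]].
An LDLᵀ factorisation of A has diagonal entries -2, 2, 3/2, 5.
That gives 3 positive, 1 negative pivots.
Hence Q is indefinite.

indefinite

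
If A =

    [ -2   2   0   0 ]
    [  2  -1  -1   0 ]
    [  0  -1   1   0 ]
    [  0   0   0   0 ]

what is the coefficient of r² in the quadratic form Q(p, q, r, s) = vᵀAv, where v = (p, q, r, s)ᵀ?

The coefficient of r² is the diagonal entry A[3,3] = 1.

1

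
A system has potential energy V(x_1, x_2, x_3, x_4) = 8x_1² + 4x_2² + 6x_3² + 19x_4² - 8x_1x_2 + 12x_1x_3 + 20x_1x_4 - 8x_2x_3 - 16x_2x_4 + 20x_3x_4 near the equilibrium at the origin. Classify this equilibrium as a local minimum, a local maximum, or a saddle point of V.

local minimum

The Hessian at the origin is H = [[16, -8, 12, 20], [-8, 8, -8, -16], [12, -8, 12, 20], [20, -16, 20, 38]].
Row-reducing H symmetrically gives the diagonal entries 16, 4, 2, 2.
So there are 4 positive pivots.
H is positive definite, so the origin is a strict local minimum.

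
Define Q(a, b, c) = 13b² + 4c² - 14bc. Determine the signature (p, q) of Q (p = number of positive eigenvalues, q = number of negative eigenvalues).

(2, 0)

Write A = [[0, 0, 0], [0, 13, -7], [0, -7, 4]].
Row-reducing A symmetrically gives the diagonal entries 0, 13, 3/13.
So there are 2 positive, 1 zero pivots.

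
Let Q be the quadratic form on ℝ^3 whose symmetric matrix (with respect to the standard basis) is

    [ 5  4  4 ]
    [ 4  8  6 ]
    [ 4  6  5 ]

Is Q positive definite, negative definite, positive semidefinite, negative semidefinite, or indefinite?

Leading principal minors: Δ_1 = 5, Δ_2 = 24, Δ_3 = 4.
All leading principal minors are positive, so by Sylvester's criterion Q is positive definite.

positive definite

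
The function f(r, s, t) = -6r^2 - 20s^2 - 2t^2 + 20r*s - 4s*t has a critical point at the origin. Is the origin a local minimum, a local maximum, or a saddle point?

local maximum

The Hessian at the origin is H = [[-12, 20, 0], [20, -40, -4], [0, -4, -4]].
Congruent diagonalization of H (simultaneous row and column reduction) yields pivots -12, -20/3, -8/5.
So there are 3 negative pivots.
H is negative definite, so the origin is a strict local maximum.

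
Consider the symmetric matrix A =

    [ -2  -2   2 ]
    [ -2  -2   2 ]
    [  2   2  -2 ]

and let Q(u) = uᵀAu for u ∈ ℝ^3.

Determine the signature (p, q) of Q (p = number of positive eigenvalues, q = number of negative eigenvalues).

Congruent diagonalization of A (simultaneous row and column reduction) yields pivots -2, 0, 0.
Counting signs: 1 negative, 2 zero.

(0, 1)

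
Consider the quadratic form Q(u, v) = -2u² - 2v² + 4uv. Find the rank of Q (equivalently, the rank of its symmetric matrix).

1

The symmetric matrix is A = [[-2, 2], [2, -2]].
Applying the same elementary operations to the rows and columns of A produces a congruent diagonal matrix with entries -2, 0.
So there are 1 negative, 1 zero pivots.
The rank is the number of nonzero pivots: 1.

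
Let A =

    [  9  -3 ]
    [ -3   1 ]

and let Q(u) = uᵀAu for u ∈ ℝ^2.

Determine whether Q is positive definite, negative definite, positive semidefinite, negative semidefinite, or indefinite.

positive semidefinite

Row-reducing A symmetrically gives the diagonal entries 9, 0.
So there are 1 positive, 1 zero pivots.
Hence Q is positive semidefinite.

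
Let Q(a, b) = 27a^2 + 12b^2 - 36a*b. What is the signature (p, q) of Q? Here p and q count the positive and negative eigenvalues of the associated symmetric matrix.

(1, 0)

The symmetric matrix is A = [[27, -18], [-18, 12]].
Symmetric row and column elimination reduces A to a congruent diagonal form with pivots 27, 0.
Counting signs: 1 positive, 1 zero.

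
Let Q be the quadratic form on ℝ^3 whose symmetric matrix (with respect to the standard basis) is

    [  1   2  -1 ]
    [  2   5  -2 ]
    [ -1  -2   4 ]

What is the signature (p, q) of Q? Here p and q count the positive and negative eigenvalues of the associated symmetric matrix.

(3, 0)

Applying the same elementary operations to the rows and columns of A produces a congruent diagonal matrix with entries 1, 1, 3.
So there are 3 positive pivots.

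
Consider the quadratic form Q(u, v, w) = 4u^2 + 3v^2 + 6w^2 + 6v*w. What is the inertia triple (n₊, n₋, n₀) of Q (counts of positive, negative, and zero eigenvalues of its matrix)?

The associated matrix is A = [[4, 0, 0], [0, 3, 3], [0, 3, 6]].
Applying the same elementary operations to the rows and columns of A produces a congruent diagonal matrix with entries 4, 3, 3.
That gives 3 positive pivots.

(3, 0, 0)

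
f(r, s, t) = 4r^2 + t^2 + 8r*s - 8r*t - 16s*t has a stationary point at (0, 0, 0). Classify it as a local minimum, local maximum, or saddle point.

saddle point

The Hessian at the origin is H = [[8, 8, -8], [8, 0, -16], [-8, -16, 2]].
Applying the same elementary operations to the rows and columns of H produces a congruent diagonal matrix with entries 8, -8, 2.
Counting signs: 2 positive, 1 negative.
H is indefinite, so the origin is a saddle point.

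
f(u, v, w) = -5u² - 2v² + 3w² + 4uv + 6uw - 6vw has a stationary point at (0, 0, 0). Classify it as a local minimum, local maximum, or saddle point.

The Hessian at the origin is H = [[-10, 4, 6], [4, -4, -6], [6, -6, 6]].
Congruent diagonalization of H (simultaneous row and column reduction) yields pivots -10, -12/5, 15.
So there are 1 positive, 2 negative pivots.
H is indefinite, so the origin is a saddle point.

saddle point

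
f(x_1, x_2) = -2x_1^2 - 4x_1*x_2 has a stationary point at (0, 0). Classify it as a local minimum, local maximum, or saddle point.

The Hessian at the origin is H = [[-4, -4], [-4, 0]].
det H = -4·0 − (-4)² = -16 < 0, so H is indefinite.
Therefore the origin is a saddle point.

saddle point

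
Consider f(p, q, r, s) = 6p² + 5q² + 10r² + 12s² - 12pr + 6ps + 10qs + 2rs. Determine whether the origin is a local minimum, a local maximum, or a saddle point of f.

The Hessian at the origin is H = [[12, 0, -12, 6], [0, 10, 0, 10], [-12, 0, 20, 2], [6, 10, 2, 24]].
Row-reducing H symmetrically gives the diagonal entries 12, 10, 8, 3.
So there are 4 positive pivots.
H is positive definite, so the origin is a strict local minimum.

local minimum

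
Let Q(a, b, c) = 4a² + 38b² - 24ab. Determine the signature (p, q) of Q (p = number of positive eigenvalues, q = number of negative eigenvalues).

(2, 0)

The symmetric matrix is A = [[4, -12, 0], [-12, 38, 0], [0, 0, 0]].
Congruent diagonalization of A (simultaneous row and column reduction) yields pivots 4, 2, 0.
So there are 2 positive, 1 zero pivots.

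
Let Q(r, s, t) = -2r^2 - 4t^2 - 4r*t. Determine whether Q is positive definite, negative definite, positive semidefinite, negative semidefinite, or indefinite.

Write A = [[-2, 0, -2], [0, 0, 0], [-2, 0, -4]].
Symmetric row and column elimination reduces A to a congruent diagonal form with pivots -2, 0, -2.
So there are 2 negative, 1 zero pivots.
Hence Q is negative semidefinite.

negative semidefinite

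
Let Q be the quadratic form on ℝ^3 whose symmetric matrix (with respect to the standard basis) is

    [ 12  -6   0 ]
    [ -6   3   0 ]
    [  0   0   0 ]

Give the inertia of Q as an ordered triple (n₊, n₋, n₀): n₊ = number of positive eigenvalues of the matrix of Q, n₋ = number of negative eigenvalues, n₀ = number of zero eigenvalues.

(1, 0, 2)

Congruent diagonalization of A (simultaneous row and column reduction) yields pivots 12, 0, 0.
So there are 1 positive, 2 zero pivots.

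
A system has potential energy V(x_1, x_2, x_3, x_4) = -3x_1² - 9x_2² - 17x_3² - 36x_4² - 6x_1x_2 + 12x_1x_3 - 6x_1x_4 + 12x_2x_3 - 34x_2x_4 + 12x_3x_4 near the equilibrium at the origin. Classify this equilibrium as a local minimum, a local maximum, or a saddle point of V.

local maximum

The Hessian at the origin is H = [[-6, -6, 12, -6], [-6, -18, 12, -34], [12, 12, -34, 12], [-6, -34, 12, -72]].
Congruent diagonalization of H (simultaneous row and column reduction) yields pivots -6, -12, -10, -2/3.
Counting signs: 4 negative.
H is negative definite, so the origin is a strict local maximum.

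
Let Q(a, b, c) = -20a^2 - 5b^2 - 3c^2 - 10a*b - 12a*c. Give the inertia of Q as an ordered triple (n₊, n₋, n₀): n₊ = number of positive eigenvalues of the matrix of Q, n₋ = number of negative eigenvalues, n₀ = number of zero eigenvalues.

(0, 3, 0)

Write A = [[-20, -5, -6], [-5, -5, 0], [-6, 0, -3]].
Congruent diagonalization of A (simultaneous row and column reduction) yields pivots -20, -15/4, -3/5.
So there are 3 negative pivots.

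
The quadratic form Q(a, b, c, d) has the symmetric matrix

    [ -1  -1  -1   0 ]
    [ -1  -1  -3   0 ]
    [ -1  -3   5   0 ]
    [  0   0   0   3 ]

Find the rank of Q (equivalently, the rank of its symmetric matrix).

4

Row reduction of A gives 4 nonzero rows, so rank A = 4.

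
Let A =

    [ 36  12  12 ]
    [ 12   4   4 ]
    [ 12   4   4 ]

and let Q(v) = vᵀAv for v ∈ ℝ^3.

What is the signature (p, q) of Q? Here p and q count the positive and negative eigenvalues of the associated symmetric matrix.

(1, 0)

Row-reducing A symmetrically gives the diagonal entries 36, 0, 0.
So there are 1 positive, 2 zero pivots.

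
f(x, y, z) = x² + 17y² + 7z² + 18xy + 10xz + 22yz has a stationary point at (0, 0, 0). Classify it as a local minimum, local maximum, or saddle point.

The Hessian at the origin is H = [[2, 18, 10], [18, 34, 22], [10, 22, 14]].
Applying the same elementary operations to the rows and columns of H produces a congruent diagonal matrix with entries 2, -128, 1/8.
Counting signs: 2 positive, 1 negative.
H is indefinite, so the origin is a saddle point.

saddle point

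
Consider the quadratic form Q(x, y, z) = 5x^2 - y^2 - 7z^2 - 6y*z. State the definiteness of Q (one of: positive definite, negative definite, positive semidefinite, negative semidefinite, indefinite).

Write A = [[5, 0, 0], [0, -1, -3], [0, -3, -7]].
Applying the same elementary operations to the rows and columns of A produces a congruent diagonal matrix with entries 5, -1, 2.
Counting signs: 2 positive, 1 negative.
Hence Q is indefinite.

indefinite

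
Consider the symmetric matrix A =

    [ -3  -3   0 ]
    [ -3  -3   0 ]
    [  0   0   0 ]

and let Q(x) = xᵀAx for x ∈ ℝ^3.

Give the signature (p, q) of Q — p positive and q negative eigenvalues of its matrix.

Symmetric row and column elimination reduces A to a congruent diagonal form with pivots -3, 0, 0.
Counting signs: 1 negative, 2 zero.

(0, 1)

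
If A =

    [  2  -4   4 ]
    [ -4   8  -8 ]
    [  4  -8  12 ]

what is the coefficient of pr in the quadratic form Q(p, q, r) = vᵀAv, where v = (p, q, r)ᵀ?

The coefficient of pr is A[1,3] + A[3,1] = 2·4 = 8.

8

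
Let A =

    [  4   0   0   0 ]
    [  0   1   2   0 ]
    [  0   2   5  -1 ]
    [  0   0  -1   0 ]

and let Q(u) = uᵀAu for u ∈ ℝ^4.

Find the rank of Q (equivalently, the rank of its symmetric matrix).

4

An LDLᵀ factorisation of A has diagonal entries 4, 1, 1, -1.
That gives 3 positive, 1 negative pivots.
The rank is the number of nonzero pivots: 4.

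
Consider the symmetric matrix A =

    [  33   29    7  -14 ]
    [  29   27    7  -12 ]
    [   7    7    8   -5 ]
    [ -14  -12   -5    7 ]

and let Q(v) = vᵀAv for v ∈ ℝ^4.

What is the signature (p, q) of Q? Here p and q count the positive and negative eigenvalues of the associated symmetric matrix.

(4, 0)

Applying the same elementary operations to the rows and columns of A produces a congruent diagonal matrix with entries 33, 50/33, 151/25, 30/151.
So there are 4 positive pivots.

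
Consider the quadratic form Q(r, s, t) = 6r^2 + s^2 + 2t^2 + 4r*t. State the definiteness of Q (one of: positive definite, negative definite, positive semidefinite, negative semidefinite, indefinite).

positive definite

The symmetric matrix is A = [[6, 0, 2], [0, 1, 0], [2, 0, 2]].
An LDLᵀ factorisation of A has diagonal entries 6, 1, 4/3.
That gives 3 positive pivots.
Hence Q is positive definite.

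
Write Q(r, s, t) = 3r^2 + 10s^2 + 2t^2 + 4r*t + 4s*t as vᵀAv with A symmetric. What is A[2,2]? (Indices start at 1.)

The coefficient of s^2 in Q is 10, and that is exactly A[2,2].

10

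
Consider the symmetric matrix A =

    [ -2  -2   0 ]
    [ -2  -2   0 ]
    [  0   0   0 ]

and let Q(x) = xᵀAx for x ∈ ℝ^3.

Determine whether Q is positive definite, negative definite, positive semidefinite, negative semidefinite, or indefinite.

Symmetric row and column elimination reduces A to a congruent diagonal form with pivots -2, 0, 0.
So there are 1 negative, 2 zero pivots.
Hence Q is negative semidefinite.

negative semidefinite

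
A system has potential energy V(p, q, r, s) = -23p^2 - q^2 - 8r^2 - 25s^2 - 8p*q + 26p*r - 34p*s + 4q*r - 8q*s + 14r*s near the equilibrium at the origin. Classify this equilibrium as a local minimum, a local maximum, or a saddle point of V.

local maximum

The Hessian at the origin is H = [[-46, -8, 26, -34], [-8, -2, 4, -8], [26, 4, -16, 14], [-34, -8, 14, -50]].
Congruent diagonalization of H (simultaneous row and column reduction) yields pivots -46, -14/23, -6/7, -4.
That gives 4 negative pivots.
H is negative definite, so the origin is a strict local maximum.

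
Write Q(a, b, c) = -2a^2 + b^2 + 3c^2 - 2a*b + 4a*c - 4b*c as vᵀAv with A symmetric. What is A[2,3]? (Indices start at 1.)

-2

The coefficient of b·c in Q is -4. For a symmetric A this equals A[2,3] + A[3,2] = 2·A[2,3].
So A[2,3] = -4/2 = -2.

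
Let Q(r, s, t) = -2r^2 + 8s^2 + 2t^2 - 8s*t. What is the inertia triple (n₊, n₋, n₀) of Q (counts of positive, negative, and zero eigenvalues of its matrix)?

(1, 1, 1)

Write A = [[-2, 0, 0], [0, 8, -4], [0, -4, 2]].
Congruent diagonalization of A (simultaneous row and column reduction) yields pivots -2, 8, 0.
That gives 1 positive, 1 negative, 1 zero pivots.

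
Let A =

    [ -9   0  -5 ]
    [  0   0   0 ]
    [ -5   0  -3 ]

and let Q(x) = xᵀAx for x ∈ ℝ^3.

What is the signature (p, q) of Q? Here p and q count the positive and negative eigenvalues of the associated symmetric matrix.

Applying the same elementary operations to the rows and columns of A produces a congruent diagonal matrix with entries -9, 0, -2/9.
So there are 2 negative, 1 zero pivots.

(0, 2)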